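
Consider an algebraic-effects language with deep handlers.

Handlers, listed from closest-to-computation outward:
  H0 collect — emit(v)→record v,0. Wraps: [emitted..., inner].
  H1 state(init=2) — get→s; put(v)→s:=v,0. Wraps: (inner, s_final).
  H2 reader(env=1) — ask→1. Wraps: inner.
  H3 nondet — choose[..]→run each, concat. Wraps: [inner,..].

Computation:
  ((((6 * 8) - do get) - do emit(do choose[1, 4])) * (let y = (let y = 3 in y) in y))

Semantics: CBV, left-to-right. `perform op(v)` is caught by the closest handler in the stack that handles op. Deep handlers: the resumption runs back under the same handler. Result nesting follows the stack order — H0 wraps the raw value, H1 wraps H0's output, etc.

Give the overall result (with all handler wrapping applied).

Answer: [([1, 138], 2), ([4, 138], 2)]

Evaluation trace:
get @ H1 ⇒ 2
choose[1, 4] @ H3
  branch[0] choose=1:
    emit(1) @ H0 ⇒ out+=1
    H0 returns [1, 138]
    H1 returns ([1, 138], 2)
    H2 returns ([1, 138], 2)
    H3 returns [([1, 138], 2)]
  branch[1] choose=4:
    emit(4) @ H0 ⇒ out+=4
    H0 returns [4, 138]
    H1 returns ([4, 138], 2)
    H2 returns ([4, 138], 2)
    H3 returns [([4, 138], 2)]
= [([1, 138], 2), ([4, 138], 2)]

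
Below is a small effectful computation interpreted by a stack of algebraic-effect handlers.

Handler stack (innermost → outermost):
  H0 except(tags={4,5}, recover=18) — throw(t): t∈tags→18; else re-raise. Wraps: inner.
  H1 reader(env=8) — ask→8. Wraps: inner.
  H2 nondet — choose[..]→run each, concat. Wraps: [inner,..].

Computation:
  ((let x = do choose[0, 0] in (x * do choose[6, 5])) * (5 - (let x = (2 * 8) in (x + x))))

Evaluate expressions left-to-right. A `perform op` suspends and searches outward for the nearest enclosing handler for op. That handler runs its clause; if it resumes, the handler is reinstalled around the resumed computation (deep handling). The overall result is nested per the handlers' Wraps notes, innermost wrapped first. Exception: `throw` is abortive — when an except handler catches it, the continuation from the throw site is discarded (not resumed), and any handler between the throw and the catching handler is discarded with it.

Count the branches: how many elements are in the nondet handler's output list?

Step-by-step:
choose[0, 0] @ H2
  branch[0] choose=0:
    choose[6, 5] @ H2
      branch[0] choose=6:
        H0 returns 0
        H1 returns 0
        H2 returns [0]
      branch[1] choose=5:
        H0 returns 0
        H1 returns 0
        H2 returns [0]
  branch[1] choose=0:
    choose[6, 5] @ H2
      branch[0] choose=6:
        H0 returns 0
        H1 returns 0
        H2 returns [0]
      branch[1] choose=5:
        H0 returns 0
        H1 returns 0
        H2 returns [0]
= [0, 0, 0, 0]

Answer: 4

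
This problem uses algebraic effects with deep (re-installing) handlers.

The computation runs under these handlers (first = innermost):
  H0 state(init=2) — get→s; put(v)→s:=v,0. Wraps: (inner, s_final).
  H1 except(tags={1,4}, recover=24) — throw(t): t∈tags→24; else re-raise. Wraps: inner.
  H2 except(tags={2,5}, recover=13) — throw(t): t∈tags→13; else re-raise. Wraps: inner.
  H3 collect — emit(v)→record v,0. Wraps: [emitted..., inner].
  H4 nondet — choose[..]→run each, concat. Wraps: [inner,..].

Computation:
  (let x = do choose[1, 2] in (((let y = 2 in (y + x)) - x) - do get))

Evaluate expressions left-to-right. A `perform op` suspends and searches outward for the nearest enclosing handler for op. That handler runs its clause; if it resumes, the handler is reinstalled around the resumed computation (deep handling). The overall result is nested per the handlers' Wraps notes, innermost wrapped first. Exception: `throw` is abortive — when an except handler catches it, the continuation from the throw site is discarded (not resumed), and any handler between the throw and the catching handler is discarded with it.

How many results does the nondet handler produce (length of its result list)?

Answer: 2

Step-by-step:
choose[1, 2] @ H4
  branch[0] choose=1:
    get @ H0 ⇒ 2
    H0 returns (0, 2)
    H1 returns (0, 2)
    H2 returns (0, 2)
    H3 returns [(0, 2)]
    H4 returns [[(0, 2)]]
  branch[1] choose=2:
    get @ H0 ⇒ 2
    H0 returns (0, 2)
    H1 returns (0, 2)
    H2 returns (0, 2)
    H3 returns [(0, 2)]
    H4 returns [[(0, 2)]]
= [[(0, 2)], [(0, 2)]]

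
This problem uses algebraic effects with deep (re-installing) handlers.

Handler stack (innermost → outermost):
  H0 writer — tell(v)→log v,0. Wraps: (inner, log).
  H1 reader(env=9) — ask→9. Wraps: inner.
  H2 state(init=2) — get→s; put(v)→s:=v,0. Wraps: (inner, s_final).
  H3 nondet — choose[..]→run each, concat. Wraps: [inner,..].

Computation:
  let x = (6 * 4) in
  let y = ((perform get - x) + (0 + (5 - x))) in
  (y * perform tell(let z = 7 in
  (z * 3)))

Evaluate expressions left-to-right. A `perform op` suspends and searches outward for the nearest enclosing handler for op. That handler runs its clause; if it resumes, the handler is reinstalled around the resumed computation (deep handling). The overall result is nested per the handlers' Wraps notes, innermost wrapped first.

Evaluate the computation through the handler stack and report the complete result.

Step-by-step:
get @ H2 ⇒ 2
tell(21) @ H0 ⇒ log+=21
H0 returns (0, (21))
H1 returns (0, (21))
H2 returns ((0, (21)), 2)
H3 returns [((0, (21)), 2)]
= [((0, (21)), 2)]

Answer: [((0, (21)), 2)]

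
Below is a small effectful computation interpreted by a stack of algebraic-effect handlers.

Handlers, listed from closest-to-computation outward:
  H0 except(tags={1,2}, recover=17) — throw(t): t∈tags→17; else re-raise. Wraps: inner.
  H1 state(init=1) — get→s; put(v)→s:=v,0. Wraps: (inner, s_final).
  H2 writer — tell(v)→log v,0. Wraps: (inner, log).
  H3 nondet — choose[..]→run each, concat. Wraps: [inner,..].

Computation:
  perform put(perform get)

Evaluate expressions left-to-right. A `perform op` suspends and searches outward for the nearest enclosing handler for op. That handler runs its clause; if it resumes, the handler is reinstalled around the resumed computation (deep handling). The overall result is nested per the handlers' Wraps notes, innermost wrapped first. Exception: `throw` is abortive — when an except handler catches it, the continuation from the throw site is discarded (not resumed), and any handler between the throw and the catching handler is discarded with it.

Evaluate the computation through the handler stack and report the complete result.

Evaluation trace:
get @ H1 ⇒ 1
put(1) @ H1 ⇒ s:=1
H0 returns 0
H1 returns (0, 1)
H2 returns ((0, 1), ())
H3 returns [((0, 1), ())]
= [((0, 1), ())]

Answer: [((0, 1), ())]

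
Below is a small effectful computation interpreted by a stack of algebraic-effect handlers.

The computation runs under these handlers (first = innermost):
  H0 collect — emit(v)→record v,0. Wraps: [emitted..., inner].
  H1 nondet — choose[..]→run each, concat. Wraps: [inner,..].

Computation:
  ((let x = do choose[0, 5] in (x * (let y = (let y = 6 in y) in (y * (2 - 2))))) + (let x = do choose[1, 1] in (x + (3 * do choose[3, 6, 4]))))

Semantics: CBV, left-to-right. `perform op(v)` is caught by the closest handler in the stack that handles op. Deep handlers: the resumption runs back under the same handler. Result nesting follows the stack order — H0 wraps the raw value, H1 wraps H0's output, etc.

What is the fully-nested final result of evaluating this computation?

Answer: [[10], [19], [13], [10], [19], [13], [10], [19], [13], [10], [19], [13]]

Evaluation trace:
choose[0, 5] @ H1
  branch[0] choose=0:
    choose[1, 1] @ H1
      branch[0] choose=1:
        choose[3, 6, 4] @ H1
          branch[0] choose=3:
            H0 returns [10]
            H1 returns [[10]]
          branch[1] choose=6:
            H0 returns [19]
            H1 returns [[19]]
          branch[2] choose=4:
            H0 returns [13]
            H1 returns [[13]]
      branch[1] choose=1:
        choose[3, 6, 4] @ H1
          branch[0] choose=3:
            H0 returns [10]
            H1 returns [[10]]
          branch[1] choose=6:
            H0 returns [19]
            H1 returns [[19]]
          branch[2] choose=4:
            H0 returns [13]
            H1 returns [[13]]
  branch[1] choose=5:
    choose[1, 1] @ H1
      branch[0] choose=1:
        choose[3, 6, 4] @ H1
          branch[0] choose=3:
            H0 returns [10]
            H1 returns [[10]]
          branch[1] choose=6:
            H0 returns [19]
            H1 returns [[19]]
          branch[2] choose=4:
            H0 returns [13]
            H1 returns [[13]]
      branch[1] choose=1:
        choose[3, 6, 4] @ H1
          branch[0] choose=3:
            H0 returns [10]
            H1 returns [[10]]
          branch[1] choose=6:
            H0 returns [19]
            H1 returns [[19]]
          branch[2] choose=4:
            H0 returns [13]
            H1 returns [[13]]
= [[10], [19], [13], [10], [19], [13], [10], [19], [13], [10], [19], [13]]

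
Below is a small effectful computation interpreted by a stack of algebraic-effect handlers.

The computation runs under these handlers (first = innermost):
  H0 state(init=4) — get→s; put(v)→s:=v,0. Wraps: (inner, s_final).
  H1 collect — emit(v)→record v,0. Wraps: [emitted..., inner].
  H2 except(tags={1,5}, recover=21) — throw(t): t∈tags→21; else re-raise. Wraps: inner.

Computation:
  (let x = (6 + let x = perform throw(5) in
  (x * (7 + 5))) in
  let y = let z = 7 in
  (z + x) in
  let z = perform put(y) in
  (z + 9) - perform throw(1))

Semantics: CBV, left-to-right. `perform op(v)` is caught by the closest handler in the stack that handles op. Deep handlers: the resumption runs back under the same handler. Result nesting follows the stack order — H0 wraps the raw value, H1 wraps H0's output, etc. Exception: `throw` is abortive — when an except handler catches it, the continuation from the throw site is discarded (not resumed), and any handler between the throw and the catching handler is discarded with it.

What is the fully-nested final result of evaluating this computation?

Evaluation trace:
throw(5) @ H2 caught ⇒ 21
= 21

Answer: 21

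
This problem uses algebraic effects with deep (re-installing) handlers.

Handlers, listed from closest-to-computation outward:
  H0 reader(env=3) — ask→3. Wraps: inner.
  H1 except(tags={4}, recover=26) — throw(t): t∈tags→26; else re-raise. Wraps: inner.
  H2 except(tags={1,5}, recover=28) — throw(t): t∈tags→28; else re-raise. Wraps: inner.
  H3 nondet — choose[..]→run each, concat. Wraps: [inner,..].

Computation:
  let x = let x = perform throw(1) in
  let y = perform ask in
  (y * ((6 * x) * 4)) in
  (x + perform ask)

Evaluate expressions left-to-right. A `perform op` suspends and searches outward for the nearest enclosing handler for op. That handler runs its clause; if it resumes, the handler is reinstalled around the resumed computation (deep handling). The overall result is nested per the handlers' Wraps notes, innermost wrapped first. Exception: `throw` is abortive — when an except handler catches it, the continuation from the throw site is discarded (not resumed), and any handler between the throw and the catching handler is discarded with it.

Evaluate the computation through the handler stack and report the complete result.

Working:
throw(1) @ H1 re-raised
throw(1) @ H2 caught ⇒ 28
H3 returns [28]
= [28]

Answer: [28]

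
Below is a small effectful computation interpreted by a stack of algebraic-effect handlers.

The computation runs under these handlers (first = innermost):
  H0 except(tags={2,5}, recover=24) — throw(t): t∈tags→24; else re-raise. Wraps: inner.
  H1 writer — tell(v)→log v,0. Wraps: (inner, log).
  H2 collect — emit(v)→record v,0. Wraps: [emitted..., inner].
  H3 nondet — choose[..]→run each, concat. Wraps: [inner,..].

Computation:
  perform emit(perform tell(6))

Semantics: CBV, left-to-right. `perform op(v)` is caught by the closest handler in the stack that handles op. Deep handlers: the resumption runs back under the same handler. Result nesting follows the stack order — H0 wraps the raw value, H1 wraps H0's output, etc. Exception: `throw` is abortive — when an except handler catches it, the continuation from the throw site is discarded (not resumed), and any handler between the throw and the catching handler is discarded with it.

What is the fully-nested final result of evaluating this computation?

Step-by-step:
tell(6) @ H1 ⇒ log+=6
emit(0) @ H2 ⇒ out+=0
H0 returns 0
H1 returns (0, (6))
H2 returns [0, (0, (6))]
H3 returns [[0, (0, (6))]]
= [[0, (0, (6))]]

Answer: [[0, (0, (6))]]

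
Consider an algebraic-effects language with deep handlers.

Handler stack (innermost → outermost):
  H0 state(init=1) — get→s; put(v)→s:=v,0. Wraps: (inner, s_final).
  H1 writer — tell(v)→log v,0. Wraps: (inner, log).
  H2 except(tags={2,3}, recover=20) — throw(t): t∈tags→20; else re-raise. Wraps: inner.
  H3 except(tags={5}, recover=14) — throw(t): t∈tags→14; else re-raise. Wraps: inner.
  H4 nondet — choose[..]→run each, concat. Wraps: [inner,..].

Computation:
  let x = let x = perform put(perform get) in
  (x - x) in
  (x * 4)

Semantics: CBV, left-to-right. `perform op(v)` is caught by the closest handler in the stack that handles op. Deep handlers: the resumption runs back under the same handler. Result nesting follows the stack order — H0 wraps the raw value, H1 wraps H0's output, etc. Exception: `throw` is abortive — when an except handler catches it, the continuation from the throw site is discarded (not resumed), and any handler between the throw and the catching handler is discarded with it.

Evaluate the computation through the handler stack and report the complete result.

Evaluation trace:
get @ H0 ⇒ 1
put(1) @ H0 ⇒ s:=1
H0 returns (0, 1)
H1 returns ((0, 1), ())
H2 returns ((0, 1), ())
H3 returns ((0, 1), ())
H4 returns [((0, 1), ())]
= [((0, 1), ())]

Answer: [((0, 1), ())]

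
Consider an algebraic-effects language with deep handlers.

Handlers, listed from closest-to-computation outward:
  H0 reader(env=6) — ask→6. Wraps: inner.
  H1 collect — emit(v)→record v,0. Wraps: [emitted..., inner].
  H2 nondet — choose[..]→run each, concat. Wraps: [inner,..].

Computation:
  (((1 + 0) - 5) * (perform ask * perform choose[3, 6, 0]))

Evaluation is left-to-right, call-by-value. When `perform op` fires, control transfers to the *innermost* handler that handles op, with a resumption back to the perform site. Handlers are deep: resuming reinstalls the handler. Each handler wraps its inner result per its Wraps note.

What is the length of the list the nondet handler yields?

Step-by-step:
ask @ H0 ⇒ 6
choose[3, 6, 0] @ H2
  branch[0] choose=3:
    H0 returns -72
    H1 returns [-72]
    H2 returns [[-72]]
  branch[1] choose=6:
    H0 returns -144
    H1 returns [-144]
    H2 returns [[-144]]
  branch[2] choose=0:
    H0 returns 0
    H1 returns [0]
    H2 returns [[0]]
= [[-72], [-144], [0]]

Answer: 3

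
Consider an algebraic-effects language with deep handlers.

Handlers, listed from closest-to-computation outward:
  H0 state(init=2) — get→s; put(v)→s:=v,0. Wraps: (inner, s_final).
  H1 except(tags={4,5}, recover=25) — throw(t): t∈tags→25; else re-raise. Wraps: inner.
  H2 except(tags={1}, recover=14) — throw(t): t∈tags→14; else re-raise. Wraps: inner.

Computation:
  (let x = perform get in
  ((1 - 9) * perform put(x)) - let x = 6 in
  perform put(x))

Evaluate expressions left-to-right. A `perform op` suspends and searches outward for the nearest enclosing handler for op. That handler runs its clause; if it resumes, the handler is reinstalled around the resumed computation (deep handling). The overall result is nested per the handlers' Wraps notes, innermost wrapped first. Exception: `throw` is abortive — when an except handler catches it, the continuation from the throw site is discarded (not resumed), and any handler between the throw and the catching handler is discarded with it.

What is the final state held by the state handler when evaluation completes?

Answer: 6

Step-by-step:
get @ H0 ⇒ 2
put(2) @ H0 ⇒ s:=2
put(6) @ H0 ⇒ s:=6
H0 returns (0, 6)
H1 returns (0, 6)
H2 returns (0, 6)
= (0, 6)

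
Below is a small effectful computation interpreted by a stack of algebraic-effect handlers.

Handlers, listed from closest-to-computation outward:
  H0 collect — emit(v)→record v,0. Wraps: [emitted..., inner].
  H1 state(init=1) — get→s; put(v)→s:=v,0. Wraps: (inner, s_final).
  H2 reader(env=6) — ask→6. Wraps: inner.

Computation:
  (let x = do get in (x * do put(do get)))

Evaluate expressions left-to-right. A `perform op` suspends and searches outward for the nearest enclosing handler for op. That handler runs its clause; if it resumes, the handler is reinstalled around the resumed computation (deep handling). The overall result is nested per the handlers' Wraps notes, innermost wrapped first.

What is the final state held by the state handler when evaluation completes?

Answer: 1

Evaluation trace:
get @ H1 ⇒ 1
get @ H1 ⇒ 1
put(1) @ H1 ⇒ s:=1
H0 returns [0]
H1 returns ([0], 1)
H2 returns ([0], 1)
= ([0], 1)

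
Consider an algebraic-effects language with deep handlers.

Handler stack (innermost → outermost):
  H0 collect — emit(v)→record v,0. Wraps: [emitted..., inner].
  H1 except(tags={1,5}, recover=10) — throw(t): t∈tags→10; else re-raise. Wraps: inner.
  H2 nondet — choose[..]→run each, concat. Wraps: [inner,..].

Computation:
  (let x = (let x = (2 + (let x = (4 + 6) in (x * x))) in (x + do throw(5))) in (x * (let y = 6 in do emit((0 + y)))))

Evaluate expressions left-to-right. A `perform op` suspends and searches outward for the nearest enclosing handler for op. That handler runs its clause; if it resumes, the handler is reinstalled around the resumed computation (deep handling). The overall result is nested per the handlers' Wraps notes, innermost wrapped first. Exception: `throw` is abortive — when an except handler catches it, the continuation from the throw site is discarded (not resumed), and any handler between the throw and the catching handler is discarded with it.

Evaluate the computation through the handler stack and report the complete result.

Evaluation trace:
throw(5) @ H1 caught ⇒ 10
H2 returns [10]
= [10]

Answer: [10]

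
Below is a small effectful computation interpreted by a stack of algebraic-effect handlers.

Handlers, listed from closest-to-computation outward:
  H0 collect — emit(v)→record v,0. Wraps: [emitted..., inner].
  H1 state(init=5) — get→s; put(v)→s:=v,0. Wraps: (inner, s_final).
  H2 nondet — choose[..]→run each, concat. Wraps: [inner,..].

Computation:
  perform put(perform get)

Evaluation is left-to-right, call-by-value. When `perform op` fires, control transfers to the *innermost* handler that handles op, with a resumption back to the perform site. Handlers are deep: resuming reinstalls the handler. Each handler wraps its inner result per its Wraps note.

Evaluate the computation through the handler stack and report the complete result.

Answer: [([0], 5)]

Working:
get @ H1 ⇒ 5
put(5) @ H1 ⇒ s:=5
H0 returns [0]
H1 returns ([0], 5)
H2 returns [([0], 5)]
= [([0], 5)]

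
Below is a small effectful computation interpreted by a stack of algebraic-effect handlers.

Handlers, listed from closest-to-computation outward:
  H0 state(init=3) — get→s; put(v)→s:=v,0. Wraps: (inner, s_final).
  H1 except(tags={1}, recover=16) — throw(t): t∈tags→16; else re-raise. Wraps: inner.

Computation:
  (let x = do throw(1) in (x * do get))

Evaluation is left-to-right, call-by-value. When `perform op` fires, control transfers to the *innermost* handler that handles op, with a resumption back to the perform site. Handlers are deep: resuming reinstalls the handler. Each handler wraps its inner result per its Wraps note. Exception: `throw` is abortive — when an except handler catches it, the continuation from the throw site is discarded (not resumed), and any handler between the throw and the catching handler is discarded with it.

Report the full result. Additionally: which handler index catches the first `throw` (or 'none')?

Answer: 16 ; first throw caught by: H1

Step-by-step:
throw(1) @ H1 caught ⇒ 16
= 16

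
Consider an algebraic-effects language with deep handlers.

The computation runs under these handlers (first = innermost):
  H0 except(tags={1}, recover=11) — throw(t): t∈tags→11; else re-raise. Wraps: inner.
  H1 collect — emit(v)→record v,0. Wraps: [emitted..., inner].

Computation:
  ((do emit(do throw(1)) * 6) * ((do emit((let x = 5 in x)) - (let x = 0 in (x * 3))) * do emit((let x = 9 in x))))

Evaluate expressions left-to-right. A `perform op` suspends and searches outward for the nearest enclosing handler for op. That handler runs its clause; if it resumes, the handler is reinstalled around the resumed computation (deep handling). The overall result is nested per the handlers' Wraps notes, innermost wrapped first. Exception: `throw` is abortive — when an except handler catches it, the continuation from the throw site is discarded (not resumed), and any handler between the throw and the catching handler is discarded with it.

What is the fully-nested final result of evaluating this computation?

Answer: [11]

Working:
throw(1) @ H0 caught ⇒ 11
H1 returns [11]
= [11]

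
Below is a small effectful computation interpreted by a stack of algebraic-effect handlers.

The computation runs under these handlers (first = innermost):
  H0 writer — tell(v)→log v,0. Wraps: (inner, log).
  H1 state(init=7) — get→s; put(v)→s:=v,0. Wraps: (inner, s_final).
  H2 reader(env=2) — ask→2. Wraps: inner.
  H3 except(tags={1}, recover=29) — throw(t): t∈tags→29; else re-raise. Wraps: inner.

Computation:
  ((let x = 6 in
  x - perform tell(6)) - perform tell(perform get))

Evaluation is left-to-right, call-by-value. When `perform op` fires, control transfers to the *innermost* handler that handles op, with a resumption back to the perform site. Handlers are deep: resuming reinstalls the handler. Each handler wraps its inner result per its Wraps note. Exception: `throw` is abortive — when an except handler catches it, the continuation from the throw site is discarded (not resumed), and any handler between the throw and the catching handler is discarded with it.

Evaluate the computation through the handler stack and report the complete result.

Answer: ((6, (6, 7)), 7)

Working:
tell(6) @ H0 ⇒ log+=6
get @ H1 ⇒ 7
tell(7) @ H0 ⇒ log+=7
H0 returns (6, (6, 7))
H1 returns ((6, (6, 7)), 7)
H2 returns ((6, (6, 7)), 7)
H3 returns ((6, (6, 7)), 7)
= ((6, (6, 7)), 7)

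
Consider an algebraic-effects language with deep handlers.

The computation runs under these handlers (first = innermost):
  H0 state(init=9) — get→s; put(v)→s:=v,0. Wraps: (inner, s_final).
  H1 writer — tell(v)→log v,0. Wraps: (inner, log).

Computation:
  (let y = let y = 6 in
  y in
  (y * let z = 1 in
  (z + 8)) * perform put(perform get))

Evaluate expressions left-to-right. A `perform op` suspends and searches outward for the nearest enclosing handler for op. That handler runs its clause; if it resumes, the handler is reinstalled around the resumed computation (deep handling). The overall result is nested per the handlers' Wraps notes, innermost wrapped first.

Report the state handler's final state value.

Step-by-step:
get @ H0 ⇒ 9
put(9) @ H0 ⇒ s:=9
H0 returns (0, 9)
H1 returns ((0, 9), ())
= ((0, 9), ())

Answer: 9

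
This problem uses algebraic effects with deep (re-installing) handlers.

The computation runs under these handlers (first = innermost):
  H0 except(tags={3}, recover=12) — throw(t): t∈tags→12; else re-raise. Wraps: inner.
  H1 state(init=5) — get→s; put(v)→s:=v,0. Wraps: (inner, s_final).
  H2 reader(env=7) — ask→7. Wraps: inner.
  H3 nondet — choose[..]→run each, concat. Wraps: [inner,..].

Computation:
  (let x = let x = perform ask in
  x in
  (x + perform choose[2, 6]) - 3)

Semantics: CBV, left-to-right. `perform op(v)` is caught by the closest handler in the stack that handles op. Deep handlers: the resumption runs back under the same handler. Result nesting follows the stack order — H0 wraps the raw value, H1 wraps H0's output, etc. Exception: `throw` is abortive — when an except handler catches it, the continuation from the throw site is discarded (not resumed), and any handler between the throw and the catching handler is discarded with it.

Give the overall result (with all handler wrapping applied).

Answer: [(6, 5), (10, 5)]

Evaluation trace:
ask @ H2 ⇒ 7
choose[2, 6] @ H3
  branch[0] choose=2:
    H0 returns 6
    H1 returns (6, 5)
    H2 returns (6, 5)
    H3 returns [(6, 5)]
  branch[1] choose=6:
    H0 returns 10
    H1 returns (10, 5)
    H2 returns (10, 5)
    H3 returns [(10, 5)]
= [(6, 5), (10, 5)]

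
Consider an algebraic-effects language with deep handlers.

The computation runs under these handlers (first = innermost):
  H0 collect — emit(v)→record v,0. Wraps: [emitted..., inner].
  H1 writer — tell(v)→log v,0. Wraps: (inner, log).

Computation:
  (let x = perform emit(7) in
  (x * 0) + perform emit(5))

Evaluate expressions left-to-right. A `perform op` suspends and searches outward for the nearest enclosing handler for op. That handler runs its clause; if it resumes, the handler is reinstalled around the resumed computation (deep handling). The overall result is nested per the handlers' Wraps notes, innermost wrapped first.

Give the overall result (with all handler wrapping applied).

Evaluation trace:
emit(7) @ H0 ⇒ out+=7
emit(5) @ H0 ⇒ out+=5
H0 returns [7, 5, 0]
H1 returns ([7, 5, 0], ())
= ([7, 5, 0], ())

Answer: ([7, 5, 0], ())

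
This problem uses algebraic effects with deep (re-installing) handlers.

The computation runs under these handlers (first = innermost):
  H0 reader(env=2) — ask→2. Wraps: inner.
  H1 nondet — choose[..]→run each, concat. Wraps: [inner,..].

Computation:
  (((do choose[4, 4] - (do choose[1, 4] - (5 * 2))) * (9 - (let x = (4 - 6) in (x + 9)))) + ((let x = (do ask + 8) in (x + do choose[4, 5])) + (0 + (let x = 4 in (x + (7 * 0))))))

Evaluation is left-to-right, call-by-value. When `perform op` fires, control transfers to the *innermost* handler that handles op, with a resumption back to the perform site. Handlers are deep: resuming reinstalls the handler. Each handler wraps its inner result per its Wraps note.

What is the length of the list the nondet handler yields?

Working:
choose[4, 4] @ H1
  branch[0] choose=4:
    choose[1, 4] @ H1
      branch[0] choose=1:
        ask @ H0 ⇒ 2
        choose[4, 5] @ H1
          branch[0] choose=4:
            H0 returns 44
            H1 returns [44]
          branch[1] choose=5:
            H0 returns 45
            H1 returns [45]
      branch[1] choose=4:
        ask @ H0 ⇒ 2
        choose[4, 5] @ H1
          branch[0] choose=4:
            H0 returns 38
            H1 returns [38]
          branch[1] choose=5:
            H0 returns 39
            H1 returns [39]
  branch[1] choose=4:
    choose[1, 4] @ H1
      branch[0] choose=1:
        ask @ H0 ⇒ 2
        choose[4, 5] @ H1
          branch[0] choose=4:
            H0 returns 44
            H1 returns [44]
          branch[1] choose=5:
            H0 returns 45
            H1 returns [45]
      branch[1] choose=4:
        ask @ H0 ⇒ 2
        choose[4, 5] @ H1
          branch[0] choose=4:
            H0 returns 38
            H1 returns [38]
          branch[1] choose=5:
            H0 returns 39
            H1 returns [39]
= [44, 45, 38, 39, 44, 45, 38, 39]

Answer: 8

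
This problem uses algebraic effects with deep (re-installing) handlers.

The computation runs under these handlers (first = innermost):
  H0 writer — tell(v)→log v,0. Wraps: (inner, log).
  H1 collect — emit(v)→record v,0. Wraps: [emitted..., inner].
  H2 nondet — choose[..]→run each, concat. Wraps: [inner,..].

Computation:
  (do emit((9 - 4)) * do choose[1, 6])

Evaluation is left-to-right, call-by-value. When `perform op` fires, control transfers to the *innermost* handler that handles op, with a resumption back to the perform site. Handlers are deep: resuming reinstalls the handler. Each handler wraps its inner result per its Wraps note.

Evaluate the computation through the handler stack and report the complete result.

Answer: [[5, (0, ())], [5, (0, ())]]

Working:
emit(5) @ H1 ⇒ out+=5
choose[1, 6] @ H2
  branch[0] choose=1:
    H0 returns (0, ())
    H1 returns [5, (0, ())]
    H2 returns [[5, (0, ())]]
  branch[1] choose=6:
    H0 returns (0, ())
    H1 returns [5, (0, ())]
    H2 returns [[5, (0, ())]]
= [[5, (0, ())], [5, (0, ())]]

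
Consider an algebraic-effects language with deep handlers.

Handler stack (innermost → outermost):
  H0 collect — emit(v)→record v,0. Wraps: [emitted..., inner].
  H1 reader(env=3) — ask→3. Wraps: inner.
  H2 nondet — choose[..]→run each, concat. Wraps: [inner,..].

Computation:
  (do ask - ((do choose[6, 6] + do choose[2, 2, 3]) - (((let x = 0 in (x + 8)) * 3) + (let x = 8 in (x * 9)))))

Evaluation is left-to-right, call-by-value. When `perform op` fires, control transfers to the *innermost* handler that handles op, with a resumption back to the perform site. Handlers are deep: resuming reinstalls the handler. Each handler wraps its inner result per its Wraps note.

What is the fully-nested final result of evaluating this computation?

Evaluation trace:
ask @ H1 ⇒ 3
choose[6, 6] @ H2
  branch[0] choose=6:
    choose[2, 2, 3] @ H2
      branch[0] choose=2:
        H0 returns [91]
        H1 returns [91]
        H2 returns [[91]]
      branch[1] choose=2:
        H0 returns [91]
        H1 returns [91]
        H2 returns [[91]]
      branch[2] choose=3:
        H0 returns [90]
        H1 returns [90]
        H2 returns [[90]]
  branch[1] choose=6:
    choose[2, 2, 3] @ H2
      branch[0] choose=2:
        H0 returns [91]
        H1 returns [91]
        H2 returns [[91]]
      branch[1] choose=2:
        H0 returns [91]
        H1 returns [91]
        H2 returns [[91]]
      branch[2] choose=3:
        H0 returns [90]
        H1 returns [90]
        H2 returns [[90]]
= [[91], [91], [90], [91], [91], [90]]

Answer: [[91], [91], [90], [91], [91], [90]]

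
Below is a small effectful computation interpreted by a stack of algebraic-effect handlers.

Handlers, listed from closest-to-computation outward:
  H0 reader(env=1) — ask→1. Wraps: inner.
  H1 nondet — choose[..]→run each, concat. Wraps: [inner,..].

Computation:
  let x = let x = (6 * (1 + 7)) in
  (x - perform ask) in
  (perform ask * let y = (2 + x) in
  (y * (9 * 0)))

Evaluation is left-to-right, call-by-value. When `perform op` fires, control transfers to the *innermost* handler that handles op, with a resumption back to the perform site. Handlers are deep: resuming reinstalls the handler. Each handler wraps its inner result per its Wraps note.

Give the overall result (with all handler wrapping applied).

Working:
ask @ H0 ⇒ 1
ask @ H0 ⇒ 1
H0 returns 0
H1 returns [0]
= [0]

Answer: [0]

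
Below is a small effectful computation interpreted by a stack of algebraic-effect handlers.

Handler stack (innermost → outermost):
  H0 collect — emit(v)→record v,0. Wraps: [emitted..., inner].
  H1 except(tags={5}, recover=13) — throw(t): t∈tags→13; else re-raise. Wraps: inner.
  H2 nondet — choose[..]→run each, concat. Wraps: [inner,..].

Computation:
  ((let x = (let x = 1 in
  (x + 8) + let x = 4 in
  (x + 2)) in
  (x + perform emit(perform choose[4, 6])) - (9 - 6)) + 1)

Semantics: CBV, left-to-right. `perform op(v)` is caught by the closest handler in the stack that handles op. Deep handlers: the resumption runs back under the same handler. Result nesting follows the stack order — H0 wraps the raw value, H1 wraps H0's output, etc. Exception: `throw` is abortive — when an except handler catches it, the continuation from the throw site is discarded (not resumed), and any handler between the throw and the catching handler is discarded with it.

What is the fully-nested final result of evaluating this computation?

Answer: [[4, 13], [6, 13]]

Step-by-step:
choose[4, 6] @ H2
  branch[0] choose=4:
    emit(4) @ H0 ⇒ out+=4
    H0 returns [4, 13]
    H1 returns [4, 13]
    H2 returns [[4, 13]]
  branch[1] choose=6:
    emit(6) @ H0 ⇒ out+=6
    H0 returns [6, 13]
    H1 returns [6, 13]
    H2 returns [[6, 13]]
= [[4, 13], [6, 13]]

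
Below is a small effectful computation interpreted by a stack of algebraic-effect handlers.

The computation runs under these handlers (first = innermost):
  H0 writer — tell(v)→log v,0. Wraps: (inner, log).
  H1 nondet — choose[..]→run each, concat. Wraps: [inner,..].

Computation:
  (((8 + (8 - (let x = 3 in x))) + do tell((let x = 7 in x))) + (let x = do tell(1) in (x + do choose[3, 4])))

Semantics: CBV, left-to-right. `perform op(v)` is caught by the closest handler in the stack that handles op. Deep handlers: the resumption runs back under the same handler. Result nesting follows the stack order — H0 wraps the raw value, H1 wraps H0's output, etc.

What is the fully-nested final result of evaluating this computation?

Answer: [(16, (7, 1)), (17, (7, 1))]

Evaluation trace:
tell(7) @ H0 ⇒ log+=7
tell(1) @ H0 ⇒ log+=1
choose[3, 4] @ H1
  branch[0] choose=3:
    H0 returns (16, (7, 1))
    H1 returns [(16, (7, 1))]
  branch[1] choose=4:
    H0 returns (17, (7, 1))
    H1 returns [(17, (7, 1))]
= [(16, (7, 1)), (17, (7, 1))]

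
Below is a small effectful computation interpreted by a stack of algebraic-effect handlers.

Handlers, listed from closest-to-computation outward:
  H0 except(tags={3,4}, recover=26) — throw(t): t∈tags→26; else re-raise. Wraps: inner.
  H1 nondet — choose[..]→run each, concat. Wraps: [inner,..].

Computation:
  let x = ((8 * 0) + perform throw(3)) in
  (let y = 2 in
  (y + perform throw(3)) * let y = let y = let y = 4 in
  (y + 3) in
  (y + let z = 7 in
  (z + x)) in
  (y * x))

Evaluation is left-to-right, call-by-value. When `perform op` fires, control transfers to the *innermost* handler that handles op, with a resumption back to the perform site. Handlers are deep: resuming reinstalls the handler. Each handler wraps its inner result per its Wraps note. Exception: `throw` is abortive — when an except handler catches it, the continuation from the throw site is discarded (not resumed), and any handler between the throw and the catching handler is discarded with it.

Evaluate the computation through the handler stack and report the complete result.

Answer: [26]

Step-by-step:
throw(3) @ H0 caught ⇒ 26
H1 returns [26]
= [26]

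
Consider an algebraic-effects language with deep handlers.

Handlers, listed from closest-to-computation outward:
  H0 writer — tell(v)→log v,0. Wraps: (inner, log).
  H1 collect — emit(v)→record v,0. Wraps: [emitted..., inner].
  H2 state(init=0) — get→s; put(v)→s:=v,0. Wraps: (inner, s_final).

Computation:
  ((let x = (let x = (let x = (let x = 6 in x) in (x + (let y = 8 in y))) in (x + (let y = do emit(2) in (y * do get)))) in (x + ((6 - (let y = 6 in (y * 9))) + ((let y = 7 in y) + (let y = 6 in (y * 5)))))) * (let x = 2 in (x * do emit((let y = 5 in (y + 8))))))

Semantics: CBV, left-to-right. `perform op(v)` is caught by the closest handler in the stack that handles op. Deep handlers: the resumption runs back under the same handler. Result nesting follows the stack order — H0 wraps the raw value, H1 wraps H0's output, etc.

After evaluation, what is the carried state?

Answer: 0

Step-by-step:
emit(2) @ H1 ⇒ out+=2
get @ H2 ⇒ 0
emit(13) @ H1 ⇒ out+=13
H0 returns (0, ())
H1 returns [2, 13, (0, ())]
H2 returns ([2, 13, (0, ())], 0)
= ([2, 13, (0, ())], 0)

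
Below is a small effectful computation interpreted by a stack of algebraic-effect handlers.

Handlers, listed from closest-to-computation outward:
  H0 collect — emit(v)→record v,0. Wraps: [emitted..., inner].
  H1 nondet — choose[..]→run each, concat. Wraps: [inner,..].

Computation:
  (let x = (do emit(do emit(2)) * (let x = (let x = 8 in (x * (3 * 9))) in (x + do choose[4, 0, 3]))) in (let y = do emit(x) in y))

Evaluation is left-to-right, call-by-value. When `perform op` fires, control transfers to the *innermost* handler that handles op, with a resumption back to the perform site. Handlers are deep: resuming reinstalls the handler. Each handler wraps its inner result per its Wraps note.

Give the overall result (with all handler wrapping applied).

Step-by-step:
emit(2) @ H0 ⇒ out+=2
emit(0) @ H0 ⇒ out+=0
choose[4, 0, 3] @ H1
  branch[0] choose=4:
    emit(0) @ H0 ⇒ out+=0
    H0 returns [2, 0, 0, 0]
    H1 returns [[2, 0, 0, 0]]
  branch[1] choose=0:
    emit(0) @ H0 ⇒ out+=0
    H0 returns [2, 0, 0, 0]
    H1 returns [[2, 0, 0, 0]]
  branch[2] choose=3:
    emit(0) @ H0 ⇒ out+=0
    H0 returns [2, 0, 0, 0]
    H1 returns [[2, 0, 0, 0]]
= [[2, 0, 0, 0], [2, 0, 0, 0], [2, 0, 0, 0]]

Answer: [[2, 0, 0, 0], [2, 0, 0, 0], [2, 0, 0, 0]]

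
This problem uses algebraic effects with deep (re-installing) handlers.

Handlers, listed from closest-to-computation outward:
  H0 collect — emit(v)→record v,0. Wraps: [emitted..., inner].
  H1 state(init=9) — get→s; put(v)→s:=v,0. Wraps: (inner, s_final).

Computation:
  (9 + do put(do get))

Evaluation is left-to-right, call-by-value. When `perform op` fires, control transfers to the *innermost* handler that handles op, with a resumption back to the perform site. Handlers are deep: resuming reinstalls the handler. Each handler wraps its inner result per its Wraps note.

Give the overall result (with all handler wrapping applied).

Answer: ([9], 9)

Step-by-step:
get @ H1 ⇒ 9
put(9) @ H1 ⇒ s:=9
H0 returns [9]
H1 returns ([9], 9)
= ([9], 9)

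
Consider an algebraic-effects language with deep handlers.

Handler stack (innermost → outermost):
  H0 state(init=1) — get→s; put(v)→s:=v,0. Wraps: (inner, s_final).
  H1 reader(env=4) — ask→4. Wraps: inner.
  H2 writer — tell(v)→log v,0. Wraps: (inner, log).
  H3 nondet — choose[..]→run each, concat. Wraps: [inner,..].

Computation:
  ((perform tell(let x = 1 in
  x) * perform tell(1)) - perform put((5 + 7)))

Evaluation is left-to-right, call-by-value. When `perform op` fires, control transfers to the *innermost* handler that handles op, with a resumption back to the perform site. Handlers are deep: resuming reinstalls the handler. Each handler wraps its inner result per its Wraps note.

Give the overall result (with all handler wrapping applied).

Answer: [((0, 12), (1, 1))]

Step-by-step:
tell(1) @ H2 ⇒ log+=1
tell(1) @ H2 ⇒ log+=1
put(12) @ H0 ⇒ s:=12
H0 returns (0, 12)
H1 returns (0, 12)
H2 returns ((0, 12), (1, 1))
H3 returns [((0, 12), (1, 1))]
= [((0, 12), (1, 1))]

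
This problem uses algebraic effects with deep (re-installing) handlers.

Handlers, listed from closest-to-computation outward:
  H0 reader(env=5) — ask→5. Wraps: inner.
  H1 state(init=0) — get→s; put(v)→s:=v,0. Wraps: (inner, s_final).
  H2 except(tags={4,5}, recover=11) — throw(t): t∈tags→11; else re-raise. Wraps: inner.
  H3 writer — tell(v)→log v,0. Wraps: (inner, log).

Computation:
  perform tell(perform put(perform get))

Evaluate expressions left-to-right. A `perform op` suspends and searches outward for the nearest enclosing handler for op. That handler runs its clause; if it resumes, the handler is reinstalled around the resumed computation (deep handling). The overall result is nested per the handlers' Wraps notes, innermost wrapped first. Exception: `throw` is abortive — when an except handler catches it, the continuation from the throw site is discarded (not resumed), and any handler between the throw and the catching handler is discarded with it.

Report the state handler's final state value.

Answer: 0

Step-by-step:
get @ H1 ⇒ 0
put(0) @ H1 ⇒ s:=0
tell(0) @ H3 ⇒ log+=0
H0 returns 0
H1 returns (0, 0)
H2 returns (0, 0)
H3 returns ((0, 0), (0))
= ((0, 0), (0))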